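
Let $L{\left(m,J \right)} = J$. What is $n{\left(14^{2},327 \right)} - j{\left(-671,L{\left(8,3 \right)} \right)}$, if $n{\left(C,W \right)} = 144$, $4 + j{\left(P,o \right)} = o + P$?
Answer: $816$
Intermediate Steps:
$j{\left(P,o \right)} = -4 + P + o$ ($j{\left(P,o \right)} = -4 + \left(o + P\right) = -4 + \left(P + o\right) = -4 + P + o$)
$n{\left(14^{2},327 \right)} - j{\left(-671,L{\left(8,3 \right)} \right)} = 144 - \left(-4 - 671 + 3\right) = 144 - -672 = 144 + 672 = 816$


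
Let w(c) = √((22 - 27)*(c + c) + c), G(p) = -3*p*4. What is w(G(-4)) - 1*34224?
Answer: -34224 + 12*I*√3 ≈ -34224.0 + 20.785*I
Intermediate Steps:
G(p) = -12*p
w(c) = 3*√(-c) (w(c) = √(-10*c + c) = √(-9*c) = 3*√(-c))
w(G(-4)) - 1*34224 = 3*√(-(-12)*(-4)) - 1*34224 = 3*√(-1*48) - 34224 = 3*√(-48) - 34224 = 3*(4*I*√3) - 34224 = 12*I*√3 - 34224 = -34224 + 12*I*√3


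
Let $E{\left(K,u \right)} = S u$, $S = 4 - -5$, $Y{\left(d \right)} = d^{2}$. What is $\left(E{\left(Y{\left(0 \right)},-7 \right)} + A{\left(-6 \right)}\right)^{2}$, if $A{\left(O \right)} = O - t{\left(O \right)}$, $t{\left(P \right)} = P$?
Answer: $3969$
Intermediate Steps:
$S = 9$ ($S = 4 + 5 = 9$)
$E{\left(K,u \right)} = 9 u$
$A{\left(O \right)} = 0$ ($A{\left(O \right)} = O - O = 0$)
$\left(E{\left(Y{\left(0 \right)},-7 \right)} + A{\left(-6 \right)}\right)^{2} = \left(9 \left(-7\right) + 0\right)^{2} = \left(-63 + 0\right)^{2} = \left(-63\right)^{2} = 3969$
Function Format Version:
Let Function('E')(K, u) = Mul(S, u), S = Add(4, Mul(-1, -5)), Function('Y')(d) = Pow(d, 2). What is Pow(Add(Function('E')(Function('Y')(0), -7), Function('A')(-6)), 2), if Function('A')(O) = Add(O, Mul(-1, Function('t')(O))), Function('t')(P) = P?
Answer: 3969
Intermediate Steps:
S = 9 (S = Add(4, 5) = 9)
Function('E')(K, u) = Mul(9, u)
Function('A')(O) = 0 (Function('A')(O) = Add(O, Mul(-1, O)) = 0)
Pow(Add(Function('E')(Function('Y')(0), -7), Function('A')(-6)), 2) = Pow(Add(Mul(9, -7), 0), 2) = Pow(Add(-63, 0), 2) = Pow(-63, 2) = 3969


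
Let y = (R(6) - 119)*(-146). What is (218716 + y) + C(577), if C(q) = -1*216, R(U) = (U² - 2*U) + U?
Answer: 231494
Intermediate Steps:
R(U) = U² - U
y = 12994 (y = (6*(-1 + 6) - 119)*(-146) = (6*5 - 119)*(-146) = (30 - 119)*(-146) = -89*(-146) = 12994)
C(q) = -216
(218716 + y) + C(577) = (218716 + 12994) - 216 = 231710 - 216 = 231494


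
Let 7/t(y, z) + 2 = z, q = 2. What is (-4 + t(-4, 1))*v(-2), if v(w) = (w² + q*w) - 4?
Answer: 44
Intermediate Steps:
t(y, z) = 7/(-2 + z)
v(w) = -4 + w² + 2*w (v(w) = (w² + 2*w) - 4 = -4 + w² + 2*w)
(-4 + t(-4, 1))*v(-2) = (-4 + 7/(-2 + 1))*(-4 + (-2)² + 2*(-2)) = (-4 + 7/(-1))*(-4 + 4 - 4) = (-4 + 7*(-1))*(-4) = (-4 - 7)*(-4) = -11*(-4) = 44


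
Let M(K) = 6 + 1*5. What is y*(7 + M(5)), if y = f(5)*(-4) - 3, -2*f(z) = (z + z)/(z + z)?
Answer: -18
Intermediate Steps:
M(K) = 11 (M(K) = 6 + 5 = 11)
f(z) = -½ (f(z) = -(z + z)/(2*(z + z)) = -2*z/(2*(2*z)) = -2*z*1/(2*z)/2 = -½*1 = -½)
y = -1 (y = -½*(-4) - 3 = 2 - 3 = -1)
y*(7 + M(5)) = -(7 + 11) = -1*18 = -18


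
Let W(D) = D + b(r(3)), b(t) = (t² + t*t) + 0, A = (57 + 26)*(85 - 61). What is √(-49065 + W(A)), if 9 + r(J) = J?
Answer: I*√47001 ≈ 216.8*I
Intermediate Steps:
A = 1992 (A = 83*24 = 1992)
r(J) = -9 + J
b(t) = 2*t² (b(t) = (t² + t²) + 0 = 2*t² + 0 = 2*t²)
W(D) = 72 + D (W(D) = D + 2*(-9 + 3)² = D + 2*(-6)² = D + 2*36 = D + 72 = 72 + D)
√(-49065 + W(A)) = √(-49065 + (72 + 1992)) = √(-49065 + 2064) = √(-47001) = I*√47001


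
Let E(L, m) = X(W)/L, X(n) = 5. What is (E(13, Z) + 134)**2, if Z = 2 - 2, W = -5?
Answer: 3052009/169 ≈ 18059.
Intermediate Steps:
Z = 0
E(L, m) = 5/L
(E(13, Z) + 134)**2 = (5/13 + 134)**2 = (1747/13)**2 = 3052009/169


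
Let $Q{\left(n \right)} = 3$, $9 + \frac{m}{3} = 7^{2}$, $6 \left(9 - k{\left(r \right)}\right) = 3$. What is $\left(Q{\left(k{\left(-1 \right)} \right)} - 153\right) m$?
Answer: $-18000$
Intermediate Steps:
$k{\left(r \right)} = \frac{17}{2}$ ($k{\left(r \right)} = 9 - \frac{1}{2} = \frac{17}{2}$)
$m = 120$ ($m = -27 + 3 \cdot 7^{2} = -27 + 3 \cdot 49 = -27 + 147 = 120$)
$\left(Q{\left(k{\left(-1 \right)} \right)} - 153\right) m = \left(3 - 153\right) 120 = \left(-150\right) 120 = -18000$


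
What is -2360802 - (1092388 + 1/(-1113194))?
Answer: -3844070388859/1113194 ≈ -3.4532e+6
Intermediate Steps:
-2360802 - (1092388 + 1/(-1113194)) = -2360802 - (1092388 - 1/1113194) = -2360802 - 1*1216039767271/1113194 = -2360802 - 1216039767271/1113194 = -3844070388859/1113194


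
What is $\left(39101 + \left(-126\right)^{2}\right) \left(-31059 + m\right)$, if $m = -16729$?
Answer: $-2627240876$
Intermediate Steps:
$\left(39101 + \left(-126\right)^{2}\right) \left(-31059 + m\right) = \left(39101 + \left(-126\right)^{2}\right) \left(-31059 - 16729\right) = \left(39101 + 15876\right) \left(-47788\right) = 54977 \left(-47788\right) = -2627240876$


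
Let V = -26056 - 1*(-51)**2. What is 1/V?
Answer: -1/28657 ≈ -3.4895e-5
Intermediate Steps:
V = -28657 (V = -26056 - 1*2601 = -26056 - 2601 = -28657)
1/V = 1/(-28657) = -1/28657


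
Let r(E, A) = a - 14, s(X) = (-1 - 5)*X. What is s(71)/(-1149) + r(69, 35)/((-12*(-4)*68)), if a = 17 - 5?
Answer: 231361/625056 ≈ 0.37014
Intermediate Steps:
a = 12
s(X) = -6*X
r(E, A) = -2 (r(E, A) = 12 - 14 = -2)
s(71)/(-1149) + r(69, 35)/((-12*(-4)*68)) = -6*71/(-1149) - 2/(-12*(-4)*68) = -426*(-1/1149) - 2/(48*68) = 142/383 - 2/3264 = 142/383 - 2*1/3264 = 142/383 - 1/1632 = 231361/625056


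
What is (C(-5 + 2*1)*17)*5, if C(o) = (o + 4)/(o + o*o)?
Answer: 85/6 ≈ 14.167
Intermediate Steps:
C(o) = (4 + o)/(o + o²)
(C(-5 + 2*1)*17)*5 = (((4 + (-5 + 2*1))/((-5 + 2*1)*(1 + (-5 + 2*1))))*17)*5 = (((4 + (-5 + 2))/((-5 + 2)*(1 + (-5 + 2))))*17)*5 = (((4 - 3)/((-3)*(1 - 3)))*17)*5 = (-⅓*1/(-2)*17)*5 = (-⅓*(-½)*1*17)*5 = ((⅙)*17)*5 = (17/6)*5 = 85/6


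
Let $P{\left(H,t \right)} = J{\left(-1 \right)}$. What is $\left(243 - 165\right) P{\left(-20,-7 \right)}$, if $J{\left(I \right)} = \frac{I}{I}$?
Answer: $78$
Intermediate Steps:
$J{\left(I \right)} = 1$
$P{\left(H,t \right)} = 1$
$\left(243 - 165\right) P{\left(-20,-7 \right)} = \left(243 - 165\right) 1 = 78 \cdot 1 = 78$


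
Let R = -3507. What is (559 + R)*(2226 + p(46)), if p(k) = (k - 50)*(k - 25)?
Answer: -6314616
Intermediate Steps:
p(k) = (-50 + k)*(-25 + k)
(559 + R)*(2226 + p(46)) = (559 - 3507)*(2226 + (1250 + 46² - 75*46)) = -2948*(2226 + (1250 + 2116 - 3450)) = -2948*(2226 - 84) = -2948*2142 = -6314616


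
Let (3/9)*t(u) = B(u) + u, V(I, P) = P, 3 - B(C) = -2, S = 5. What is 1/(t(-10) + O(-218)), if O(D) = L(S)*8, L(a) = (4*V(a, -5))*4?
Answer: -1/655 ≈ -0.0015267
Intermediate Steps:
B(C) = 5 (B(C) = 3 - 1*(-2) = 3 + 2 = 5)
t(u) = 15 + 3*u (t(u) = 3*(5 + u) = 15 + 3*u)
L(a) = -80 (L(a) = (4*(-5))*4 = -20*4 = -80)
O(D) = -640 (O(D) = -80*8 = -640)
1/(t(-10) + O(-218)) = 1/((15 + 3*(-10)) - 640) = 1/((15 - 30) - 640) = 1/(-15 - 640) = 1/(-655) = -1/655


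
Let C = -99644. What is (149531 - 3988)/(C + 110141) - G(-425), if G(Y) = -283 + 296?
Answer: 9082/10497 ≈ 0.86520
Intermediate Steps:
G(Y) = 13
(149531 - 3988)/(C + 110141) - G(-425) = (149531 - 3988)/(-99644 + 110141) - 1*13 = 145543/10497 - 13 = 9082/10497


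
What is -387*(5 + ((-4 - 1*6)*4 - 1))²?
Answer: -501552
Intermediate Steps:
-387*(5 + ((-4 - 1*6)*4 - 1))² = -387*(5 + ((-4 - 6)*4 - 1))² = -387*(5 + (-10*4 - 1))² = -387*(5 + (-40 - 1))² = -387*(5 - 41)² = -387*(-36)² = -387*1296 = -501552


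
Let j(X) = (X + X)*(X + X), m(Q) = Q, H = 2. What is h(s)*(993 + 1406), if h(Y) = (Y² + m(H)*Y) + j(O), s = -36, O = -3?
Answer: 3022740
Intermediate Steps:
j(X) = 4*X² (j(X) = (2*X)*(2*X) = 4*X²)
h(Y) = 36 + Y² + 2*Y (h(Y) = (Y² + 2*Y) + 4*(-3)² = (Y² + 2*Y) + 4*9 = (Y² + 2*Y) + 36 = 36 + Y² + 2*Y)
h(s)*(993 + 1406) = (36 + (-36)² + 2*(-36))*(993 + 1406) = (36 + 1296 - 72)*2399 = 1260*2399 = 3022740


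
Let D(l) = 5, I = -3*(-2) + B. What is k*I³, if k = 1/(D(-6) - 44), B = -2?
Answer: -64/39 ≈ -1.6410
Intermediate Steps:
I = 4 (I = -3*(-2) - 2 = 6 - 2 = 4)
k = -1/39 (k = 1/(5 - 44) = 1/(-39) = -1/39 ≈ -0.025641)
k*I³ = -1/39*4³ = -1/39*64 = -64/39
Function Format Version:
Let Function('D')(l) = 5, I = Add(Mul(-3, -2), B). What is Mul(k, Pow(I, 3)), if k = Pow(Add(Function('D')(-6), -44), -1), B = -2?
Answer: Rational(-64, 39) ≈ -1.6410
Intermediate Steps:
I = 4 (I = Add(Mul(-3, -2), -2) = Add(6, -2) = 4)
k = Rational(-1, 39) (k = Pow(Add(5, -44), -1) = Pow(-39, -1) = Rational(-1, 39) ≈ -0.025641)
Mul(k, Pow(I, 3)) = Mul(Rational(-1, 39), Pow(4, 3)) = Mul(Rational(-1, 39), 64) = Rational(-64, 39)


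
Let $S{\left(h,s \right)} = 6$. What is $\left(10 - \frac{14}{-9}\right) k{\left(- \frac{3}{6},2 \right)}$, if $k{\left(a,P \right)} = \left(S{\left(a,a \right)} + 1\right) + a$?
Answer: $\frac{676}{9} \approx 75.111$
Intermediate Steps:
$k{\left(a,P \right)} = 7 + a$ ($k{\left(a,P \right)} = \left(6 + 1\right) + a = 7 + a$)
$\left(10 - \frac{14}{-9}\right) k{\left(- \frac{3}{6},2 \right)} = \left(10 - \frac{14}{-9}\right) \left(7 - \frac{3}{6}\right) = \left(10 - - \frac{14}{9}\right) \left(7 - \frac{1}{2}\right) = \left(10 + \frac{14}{9}\right) \left(7 - \frac{1}{2}\right) = \frac{104}{9} \cdot \frac{13}{2} = \frac{676}{9}$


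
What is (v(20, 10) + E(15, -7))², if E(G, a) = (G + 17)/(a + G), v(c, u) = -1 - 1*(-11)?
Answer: 196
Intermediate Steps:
v(c, u) = 10 (v(c, u) = -1 + 11 = 10)
E(G, a) = (17 + G)/(G + a)
(v(20, 10) + E(15, -7))² = (10 + (17 + 15)/(15 - 7))² = (10 + 32/8)² = (10 + (⅛)*32)² = (10 + 4)² = 14² = 196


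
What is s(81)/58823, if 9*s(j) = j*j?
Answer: 729/58823 ≈ 0.012393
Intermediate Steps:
s(j) = j**2/9 (s(j) = (j*j)/9 = j**2/9)
s(81)/58823 = ((1/9)*81**2)/58823 = ((1/9)*6561)*(1/58823) = 729*(1/58823) = 729/58823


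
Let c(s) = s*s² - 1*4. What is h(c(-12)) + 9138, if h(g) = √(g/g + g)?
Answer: 9138 + I*√1731 ≈ 9138.0 + 41.605*I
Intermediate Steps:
c(s) = -4 + s³ (c(s) = s³ - 4 = -4 + s³)
h(g) = √(1 + g)
h(c(-12)) + 9138 = √(1 + (-4 + (-12)³)) + 9138 = √(1 + (-4 - 1728)) + 9138 = √(1 - 1732) + 9138 = √(-1731) + 9138 = I*√1731 + 9138 = 9138 + I*√1731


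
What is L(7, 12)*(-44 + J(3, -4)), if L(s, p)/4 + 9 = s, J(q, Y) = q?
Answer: 328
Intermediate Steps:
L(s, p) = -36 + 4*s
L(7, 12)*(-44 + J(3, -4)) = (-36 + 4*7)*(-44 + 3) = (-36 + 28)*(-41) = -8*(-41) = 328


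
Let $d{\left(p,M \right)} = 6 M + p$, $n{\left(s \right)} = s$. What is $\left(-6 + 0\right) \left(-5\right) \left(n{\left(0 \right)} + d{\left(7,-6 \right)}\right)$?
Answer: $-870$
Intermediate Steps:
$d{\left(p,M \right)} = p + 6 M$
$\left(-6 + 0\right) \left(-5\right) \left(n{\left(0 \right)} + d{\left(7,-6 \right)}\right) = \left(-6 + 0\right) \left(-5\right) \left(0 + \left(7 + 6 \left(-6\right)\right)\right) = \left(-6\right) \left(-5\right) \left(0 + \left(7 - 36\right)\right) = 30 \left(0 - 29\right) = 30 \left(-29\right) = -870$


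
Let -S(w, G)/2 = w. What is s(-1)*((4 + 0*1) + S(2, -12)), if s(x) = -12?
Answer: 0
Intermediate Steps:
S(w, G) = -2*w
s(-1)*((4 + 0*1) + S(2, -12)) = -12*((4 + 0*1) - 2*2) = -12*((4 + 0) - 4) = -12*(4 - 4) = -12*0 = 0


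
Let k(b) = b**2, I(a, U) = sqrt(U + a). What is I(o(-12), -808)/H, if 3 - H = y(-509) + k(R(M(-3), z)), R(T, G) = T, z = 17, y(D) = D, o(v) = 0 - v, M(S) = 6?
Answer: I*sqrt(199)/238 ≈ 0.059272*I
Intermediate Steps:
o(v) = -v
H = 476 (H = 3 - (-509 + 6**2) = 3 - (-509 + 36) = 3 - 1*(-473) = 3 + 473 = 476)
I(o(-12), -808)/H = sqrt(-808 - 1*(-12))/476 = sqrt(-808 + 12)*(1/476) = sqrt(-796)*(1/476) = (2*I*sqrt(199))*(1/476) = I*sqrt(199)/238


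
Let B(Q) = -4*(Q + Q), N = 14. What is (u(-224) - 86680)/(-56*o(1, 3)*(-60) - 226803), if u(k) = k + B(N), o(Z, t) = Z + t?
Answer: 87016/213363 ≈ 0.40783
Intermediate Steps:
B(Q) = -8*Q
u(k) = -112 + k (u(k) = k - 8*14 = k - 112 = -112 + k)
(u(-224) - 86680)/(-56*o(1, 3)*(-60) - 226803) = ((-112 - 224) - 86680)/(-56*(1 + 3)*(-60) - 226803) = (-336 - 86680)/(-56*4*(-60) - 226803) = -87016/(-224*(-60) - 226803) = -87016/(13440 - 226803) = -87016/(-213363) = -87016*(-1/213363) = 87016/213363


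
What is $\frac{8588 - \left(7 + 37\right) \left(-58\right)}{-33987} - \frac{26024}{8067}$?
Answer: $- \frac{108260452}{30463681} \approx -3.5538$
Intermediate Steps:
$\frac{8588 - \left(7 + 37\right) \left(-58\right)}{-33987} - \frac{26024}{8067} = \left(8588 - 44 \left(-58\right)\right) \left(- \frac{1}{33987}\right) - \frac{26024}{8067} = \left(8588 - -2552\right) \left(- \frac{1}{33987}\right) - \frac{26024}{8067} = \left(8588 + 2552\right) \left(- \frac{1}{33987}\right) - \frac{26024}{8067} = 11140 \left(- \frac{1}{33987}\right) - \frac{26024}{8067} = - \frac{11140}{33987} - \frac{26024}{8067} = - \frac{108260452}{30463681}$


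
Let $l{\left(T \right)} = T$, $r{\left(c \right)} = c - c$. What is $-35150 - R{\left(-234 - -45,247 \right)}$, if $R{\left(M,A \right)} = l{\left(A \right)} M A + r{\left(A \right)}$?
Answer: $11495551$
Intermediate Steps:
$r{\left(c \right)} = 0$
$R{\left(M,A \right)} = M A^{2}$ ($R{\left(M,A \right)} = A M A + 0 = M A^{2} + 0 = M A^{2}$)
$-35150 - R{\left(-234 - -45,247 \right)} = -35150 - \left(-234 - -45\right) 247^{2} = -35150 - \left(-234 + 45\right) 61009 = -35150 - \left(-189\right) 61009 = -35150 - -11530701 = -35150 + 11530701 = 11495551$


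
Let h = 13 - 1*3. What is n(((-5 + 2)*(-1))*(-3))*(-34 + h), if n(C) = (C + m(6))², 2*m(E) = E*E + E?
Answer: -3456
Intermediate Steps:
m(E) = E/2 + E²/2 (m(E) = (E*E + E)/2 = (E² + E)/2 = (E + E²)/2 = E/2 + E²/2)
n(C) = (21 + C)² (n(C) = (C + (½)*6*(1 + 6))² = (C + (½)*6*7)² = (C + 21)² = (21 + C)²)
h = 10 (h = 13 - 3 = 10)
n(((-5 + 2)*(-1))*(-3))*(-34 + h) = (21 + ((-5 + 2)*(-1))*(-3))²*(-34 + 10) = (21 - 3*(-1)*(-3))²*(-24) = (21 + 3*(-3))²*(-24) = (21 - 9)²*(-24) = 12²*(-24) = 144*(-24) = -3456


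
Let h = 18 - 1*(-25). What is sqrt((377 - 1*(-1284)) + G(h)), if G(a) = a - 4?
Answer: 10*sqrt(17) ≈ 41.231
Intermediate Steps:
h = 43 (h = 18 + 25 = 43)
G(a) = -4 + a
sqrt((377 - 1*(-1284)) + G(h)) = sqrt((377 - 1*(-1284)) + (-4 + 43)) = sqrt((377 + 1284) + 39) = sqrt(1661 + 39) = sqrt(1700) = 10*sqrt(17)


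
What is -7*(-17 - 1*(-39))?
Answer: -154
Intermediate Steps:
-7*(-17 - 1*(-39)) = -7*(-17 + 39) = -7*22 = -154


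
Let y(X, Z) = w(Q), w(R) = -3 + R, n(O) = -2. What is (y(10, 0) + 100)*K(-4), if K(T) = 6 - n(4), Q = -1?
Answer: 768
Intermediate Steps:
y(X, Z) = -4 (y(X, Z) = -3 - 1 = -4)
K(T) = 8 (K(T) = 6 - 1*(-2) = 6 + 2 = 8)
(y(10, 0) + 100)*K(-4) = (-4 + 100)*8 = 96*8 = 768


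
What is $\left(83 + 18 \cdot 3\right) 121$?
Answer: $16577$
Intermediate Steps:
$\left(83 + 18 \cdot 3\right) 121 = \left(83 + 54\right) 121 = 137 \cdot 121 = 16577$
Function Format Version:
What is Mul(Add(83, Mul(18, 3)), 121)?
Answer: 16577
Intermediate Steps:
Mul(Add(83, Mul(18, 3)), 121) = Mul(Add(83, 54), 121) = Mul(137, 121) = 16577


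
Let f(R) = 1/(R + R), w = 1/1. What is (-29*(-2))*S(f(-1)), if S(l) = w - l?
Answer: 87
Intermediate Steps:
w = 1
f(R) = 1/(2*R)
S(l) = 1 - l
(-29*(-2))*S(f(-1)) = (-29*(-2))*(1 - 1/(2*(-1))) = 58*(1 - (-1)/2) = 58*(1 - 1*(-½)) = 58*(1 + ½) = 58*(3/2) = 87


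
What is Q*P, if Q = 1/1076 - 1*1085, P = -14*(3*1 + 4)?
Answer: 57205491/538 ≈ 1.0633e+5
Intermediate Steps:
P = -98 (P = -14*(3 + 4) = -14*7 = -98)
Q = -1167459/1076 (Q = 1/1076 - 1085 = -1167459/1076 ≈ -1085.0)
Q*P = -1167459/1076*(-98) = 57205491/538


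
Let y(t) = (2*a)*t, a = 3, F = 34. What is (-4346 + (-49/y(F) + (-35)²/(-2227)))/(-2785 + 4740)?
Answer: -116163623/52245420 ≈ -2.2234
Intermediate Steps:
y(t) = 6*t (y(t) = (2*3)*t = 6*t)
(-4346 + (-49/y(F) + (-35)²/(-2227)))/(-2785 + 4740) = (-4346 + (-49/(6*34) + (-35)²/(-2227)))/(-2785 + 4740) = (-4346 + (-49/204 + 1225*(-1/2227)))/1955 = (-4346 + (-49*1/204 - 1225/2227))*(1/1955) = (-4346 + (-49/204 - 1225/2227))*(1/1955) = (-4346 - 21119/26724)*(1/1955) = -116163623/26724*1/1955 = -116163623/52245420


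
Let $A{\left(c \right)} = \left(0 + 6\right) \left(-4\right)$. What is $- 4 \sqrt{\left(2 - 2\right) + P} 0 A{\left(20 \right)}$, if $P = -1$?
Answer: $0$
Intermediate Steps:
$A{\left(c \right)} = -24$ ($A{\left(c \right)} = 6 \left(-4\right) = -24$)
$- 4 \sqrt{\left(2 - 2\right) + P} 0 A{\left(20 \right)} = - 4 \sqrt{\left(2 - 2\right) - 1} \cdot 0 \left(-24\right) = - 4 \sqrt{0 - 1} \cdot 0 \left(-24\right) = - 4 \sqrt{-1} \cdot 0 \left(-24\right) = - 4 i 0 \left(-24\right) = 0 \left(-24\right) = 0$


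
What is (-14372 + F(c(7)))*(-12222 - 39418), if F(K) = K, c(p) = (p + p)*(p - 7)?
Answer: 742170080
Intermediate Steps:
c(p) = 2*p*(-7 + p) (c(p) = (2*p)*(-7 + p) = 2*p*(-7 + p))
(-14372 + F(c(7)))*(-12222 - 39418) = (-14372 + 2*7*(-7 + 7))*(-12222 - 39418) = (-14372 + 2*7*0)*(-51640) = (-14372 + 0)*(-51640) = -14372*(-51640) = 742170080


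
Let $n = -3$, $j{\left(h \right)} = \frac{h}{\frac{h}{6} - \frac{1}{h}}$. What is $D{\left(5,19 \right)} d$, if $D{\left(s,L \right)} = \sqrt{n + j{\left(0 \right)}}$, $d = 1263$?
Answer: $1263 i \sqrt{3} \approx 2187.6 i$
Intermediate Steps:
$j{\left(h \right)} = \frac{h}{- \frac{1}{h} + \frac{h}{6}}$ ($j{\left(h \right)} = \frac{h}{h \frac{1}{6} - \frac{1}{h}} = \frac{h}{\frac{h}{6} - \frac{1}{h}} = \frac{h}{- \frac{1}{h} + \frac{h}{6}}$)
$D{\left(s,L \right)} = i \sqrt{3}$ ($D{\left(s,L \right)} = \sqrt{-3 + \frac{6 \cdot 0^{2}}{-6 + 0^{2}}} = \sqrt{-3 + 6 \cdot 0 \frac{1}{-6 + 0}} = \sqrt{-3 + 6 \cdot 0 \frac{1}{-6}} = \sqrt{-3 + 6 \cdot 0 \left(- \frac{1}{6}\right)} = \sqrt{-3 + 0} = \sqrt{-3} = i \sqrt{3}$)
$D{\left(5,19 \right)} d = i \sqrt{3} \cdot 1263 = 1263 i \sqrt{3}$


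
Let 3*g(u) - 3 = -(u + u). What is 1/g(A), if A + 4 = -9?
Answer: 3/29 ≈ 0.10345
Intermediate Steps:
A = -13 (A = -4 - 9 = -13)
g(u) = 1 - 2*u/3 (g(u) = 1 + (-(u + u))/3 = 1 + (-2*u)/3 = 1 - 2*u/3)
1/g(A) = 1/(1 - 2/3*(-13)) = 1/(1 + 26/3) = 1/(29/3) = 3/29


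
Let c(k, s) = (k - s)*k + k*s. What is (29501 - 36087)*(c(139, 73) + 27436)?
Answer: -307941602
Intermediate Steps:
c(k, s) = k*s + k*(k - s) (c(k, s) = k*(k - s) + k*s = k*s + k*(k - s))
(29501 - 36087)*(c(139, 73) + 27436) = (29501 - 36087)*(139**2 + 27436) = -6586*(19321 + 27436) = -6586*46757 = -307941602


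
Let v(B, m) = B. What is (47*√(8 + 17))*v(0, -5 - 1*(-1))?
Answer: 0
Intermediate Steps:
(47*√(8 + 17))*v(0, -5 - 1*(-1)) = (47*√(8 + 17))*0 = (47*√25)*0 = (47*5)*0 = 235*0 = 0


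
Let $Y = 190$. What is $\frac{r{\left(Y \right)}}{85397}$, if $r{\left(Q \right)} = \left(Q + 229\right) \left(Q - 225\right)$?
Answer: $- \frac{14665}{85397} \approx -0.17173$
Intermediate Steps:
$r{\left(Q \right)} = \left(-225 + Q\right) \left(229 + Q\right)$ ($r{\left(Q \right)} = \left(229 + Q\right) \left(-225 + Q\right) = \left(-225 + Q\right) \left(229 + Q\right)$)
$\frac{r{\left(Y \right)}}{85397} = \frac{-51525 + 190^{2} + 4 \cdot 190}{85397} = \left(-51525 + 36100 + 760\right) \frac{1}{85397} = \left(-14665\right) \frac{1}{85397} = - \frac{14665}{85397}$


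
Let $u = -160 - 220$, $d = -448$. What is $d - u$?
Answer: $-68$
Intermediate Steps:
$u = -380$
$d - u = -448 - -380 = -448 + 380 = -68$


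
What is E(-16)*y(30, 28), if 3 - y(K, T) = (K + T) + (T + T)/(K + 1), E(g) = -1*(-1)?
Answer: -1761/31 ≈ -56.806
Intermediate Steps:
E(g) = 1
y(K, T) = 3 - K - T - 2*T/(1 + K) (y(K, T) = 3 - ((K + T) + (T + T)/(K + 1)) = 3 - ((K + T) + (2*T)/(1 + K)) = 3 - ((K + T) + 2*T/(1 + K)) = 3 - (K + T + 2*T/(1 + K)) = 3 + (-K - T - 2*T/(1 + K)) = 3 - K - T - 2*T/(1 + K))
E(-16)*y(30, 28) = 1*((3 - 1*30² - 3*28 + 2*30 - 1*30*28)/(1 + 30)) = 1*((3 - 1*900 - 84 + 60 - 840)/31) = 1*((3 - 900 - 84 + 60 - 840)/31) = 1*((1/31)*(-1761)) = 1*(-1761/31) = -1761/31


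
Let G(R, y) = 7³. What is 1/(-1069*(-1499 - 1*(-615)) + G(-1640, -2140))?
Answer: 1/945339 ≈ 1.0578e-6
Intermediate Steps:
G(R, y) = 343
1/(-1069*(-1499 - 1*(-615)) + G(-1640, -2140)) = 1/(-1069*(-1499 - 1*(-615)) + 343) = 1/(-1069*(-1499 + 615) + 343) = 1/(-1069*(-884) + 343) = 1/(944996 + 343) = 1/945339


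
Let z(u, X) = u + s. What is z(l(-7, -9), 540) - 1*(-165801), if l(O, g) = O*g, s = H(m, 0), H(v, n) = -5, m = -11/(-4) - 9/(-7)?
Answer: 165859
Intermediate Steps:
m = 113/28 (m = -11*(-1/4) - 9*(-1/7) = 11/4 + 9/7 = 113/28 ≈ 4.0357)
s = -5
z(u, X) = -5 + u (z(u, X) = u - 5 = -5 + u)
z(l(-7, -9), 540) - 1*(-165801) = (-5 - 7*(-9)) - 1*(-165801) = (-5 + 63) + 165801 = 58 + 165801 = 165859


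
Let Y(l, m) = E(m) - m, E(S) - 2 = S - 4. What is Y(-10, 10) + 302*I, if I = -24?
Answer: -7250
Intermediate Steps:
E(S) = -2 + S (E(S) = 2 + (S - 4) = 2 + (-4 + S) = -2 + S)
Y(l, m) = -2 (Y(l, m) = (-2 + m) - m = -2)
Y(-10, 10) + 302*I = -2 + 302*(-24) = -2 - 7248 = -7250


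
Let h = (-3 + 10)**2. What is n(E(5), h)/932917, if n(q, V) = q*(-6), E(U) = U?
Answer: -30/932917 ≈ -3.2157e-5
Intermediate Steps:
h = 49 (h = 7**2 = 49)
n(q, V) = -6*q
n(E(5), h)/932917 = -6*5/932917 = -30*1/932917 = -30/932917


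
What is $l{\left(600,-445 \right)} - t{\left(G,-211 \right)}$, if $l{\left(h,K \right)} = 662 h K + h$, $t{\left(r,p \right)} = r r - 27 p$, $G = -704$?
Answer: $-177254713$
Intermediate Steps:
$t{\left(r,p \right)} = r^{2} - 27 p$
$l{\left(h,K \right)} = h + 662 K h$ ($l{\left(h,K \right)} = 662 K h + h = h + 662 K h$)
$l{\left(600,-445 \right)} - t{\left(G,-211 \right)} = 600 \left(1 + 662 \left(-445\right)\right) - \left(\left(-704\right)^{2} - -5697\right) = 600 \left(1 - 294590\right) - \left(495616 + 5697\right) = 600 \left(-294589\right) - 501313 = -176753400 - 501313 = -177254713$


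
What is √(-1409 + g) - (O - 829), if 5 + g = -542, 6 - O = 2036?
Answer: 2859 + 2*I*√489 ≈ 2859.0 + 44.227*I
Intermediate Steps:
O = -2030 (O = 6 - 1*2036 = 6 - 2036 = -2030)
g = -547 (g = -5 - 542 = -547)
√(-1409 + g) - (O - 829) = √(-1409 - 547) - (-2030 - 829) = √(-1956) - 1*(-2859) = 2*I*√489 + 2859 = 2859 + 2*I*√489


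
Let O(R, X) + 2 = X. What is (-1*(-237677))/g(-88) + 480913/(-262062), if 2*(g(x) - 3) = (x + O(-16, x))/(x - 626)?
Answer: 1933530852371/25420014 ≈ 76063.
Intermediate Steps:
O(R, X) = -2 + X
g(x) = 3 + (-2 + 2*x)/(2*(-626 + x)) (g(x) = 3 + ((x + (-2 + x))/(x - 626))/2 = 3 + ((-2 + 2*x)/(-626 + x))/2 = 3 + (-2 + 2*x)/(2*(-626 + x)))
(-1*(-237677))/g(-88) + 480913/(-262062) = (-1*(-237677))/(((-1879 + 4*(-88))/(-626 - 88))) + 480913/(-262062) = 237677/(((-1879 - 352)/(-714))) + 480913*(-1/262062) = 237677/((-1/714*(-2231))) - 480913/262062 = 237677/(2231/714) - 480913/262062 = 237677*(714/2231) - 480913/262062 = 169701378/2231 - 480913/262062 = 1933530852371/25420014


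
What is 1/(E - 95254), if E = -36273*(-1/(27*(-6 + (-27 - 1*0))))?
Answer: -297/28302529 ≈ -1.0494e-5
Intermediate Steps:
E = -12091/297 (E = -36273*(-1/(27*(-6 + (-27 + 0)))) = -36273*(-1/(27*(-6 - 27))) = -36273/((-27*(-33))) = -36273/891 = -36273*1/891 = -12091/297 ≈ -40.710)
1/(E - 95254) = 1/(-12091/297 - 95254) = 1/(-28302529/297) = -297/28302529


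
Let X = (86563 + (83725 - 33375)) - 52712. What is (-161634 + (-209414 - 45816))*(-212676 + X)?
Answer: 53556602400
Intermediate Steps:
X = 84201 (X = (86563 + 50350) - 52712 = 136913 - 52712 = 84201)
(-161634 + (-209414 - 45816))*(-212676 + X) = (-161634 + (-209414 - 45816))*(-212676 + 84201) = (-161634 - 255230)*(-128475) = -416864*(-128475) = 53556602400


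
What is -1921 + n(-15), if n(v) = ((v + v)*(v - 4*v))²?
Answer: 1820579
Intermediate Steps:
n(v) = 36*v⁴ (n(v) = ((2*v)*(-3*v))² = (-6*v²)² = 36*v⁴)
-1921 + n(-15) = -1921 + 36*(-15)⁴ = -1921 + 36*50625 = -1921 + 1822500 = 1820579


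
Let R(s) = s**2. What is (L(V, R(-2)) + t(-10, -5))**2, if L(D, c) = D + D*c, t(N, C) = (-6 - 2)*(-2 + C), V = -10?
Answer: 36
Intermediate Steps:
t(N, C) = 16 - 8*C (t(N, C) = -8*(-2 + C) = 16 - 8*C)
(L(V, R(-2)) + t(-10, -5))**2 = (-10*(1 + (-2)**2) + (16 - 8*(-5)))**2 = (-10*(1 + 4) + (16 + 40))**2 = (-10*5 + 56)**2 = (-50 + 56)**2 = 6**2 = 36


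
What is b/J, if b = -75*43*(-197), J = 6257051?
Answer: 635325/6257051 ≈ 0.10154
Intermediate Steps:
b = 635325 (b = -3225*(-197) = 635325)
b/J = 635325/6257051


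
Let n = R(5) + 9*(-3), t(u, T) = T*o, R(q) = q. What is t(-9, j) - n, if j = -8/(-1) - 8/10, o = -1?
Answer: 74/5 ≈ 14.800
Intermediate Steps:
j = 36/5 (j = -8*(-1) - 8*⅒ = 8 - ⅘ = 36/5 ≈ 7.2000)
t(u, T) = -T (t(u, T) = T*(-1) = -T)
n = -22 (n = 5 + 9*(-3) = 5 - 27 = -22)
t(-9, j) - n = -1*36/5 - 1*(-22) = -36/5 + 22 = 74/5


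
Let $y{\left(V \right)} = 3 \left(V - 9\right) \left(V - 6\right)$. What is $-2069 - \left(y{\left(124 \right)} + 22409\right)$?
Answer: $-65188$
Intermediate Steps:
$y{\left(V \right)} = 3 \left(-9 + V\right) \left(-6 + V\right)$
$-2069 - \left(y{\left(124 \right)} + 22409\right) = -2069 - \left(\left(162 - 5580 + 3 \cdot 124^{2}\right) + 22409\right) = -2069 - \left(\left(162 - 5580 + 3 \cdot 15376\right) + 22409\right) = -2069 - \left(\left(162 - 5580 + 46128\right) + 22409\right) = -2069 - \left(40710 + 22409\right) = -2069 - 63119 = -65188$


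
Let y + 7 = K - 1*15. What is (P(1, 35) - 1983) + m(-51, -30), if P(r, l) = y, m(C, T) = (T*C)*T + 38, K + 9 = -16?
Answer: -47892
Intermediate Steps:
K = -25 (K = -9 - 16 = -25)
m(C, T) = 38 + C*T² (m(C, T) = (C*T)*T + 38 = C*T² + 38 = 38 + C*T²)
y = -47 (y = -7 + (-25 - 1*15) = -7 + (-25 - 15) = -7 - 40 = -47)
P(r, l) = -47
(P(1, 35) - 1983) + m(-51, -30) = (-47 - 1983) + (38 - 51*(-30)²) = -2030 + (38 - 51*900) = -2030 + (38 - 45900) = -2030 - 45862 = -47892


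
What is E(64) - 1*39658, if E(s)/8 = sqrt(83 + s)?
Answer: -39658 + 56*sqrt(3) ≈ -39561.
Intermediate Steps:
E(s) = 8*sqrt(83 + s)
E(64) - 1*39658 = 8*sqrt(83 + 64) - 1*39658 = 8*sqrt(147) - 39658 = 8*(7*sqrt(3)) - 39658 = 56*sqrt(3) - 39658 = -39658 + 56*sqrt(3)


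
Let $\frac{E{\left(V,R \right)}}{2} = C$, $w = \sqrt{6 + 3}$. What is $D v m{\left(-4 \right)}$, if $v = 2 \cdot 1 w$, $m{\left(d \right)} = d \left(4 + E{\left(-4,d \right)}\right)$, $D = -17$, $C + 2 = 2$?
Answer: $1632$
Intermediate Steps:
$w = 3$ ($w = \sqrt{9} = 3$)
$C = 0$ ($C = -2 + 2 = 0$)
$E{\left(V,R \right)} = 0$ ($E{\left(V,R \right)} = 2 \cdot 0 = 0$)
$m{\left(d \right)} = 4 d$ ($m{\left(d \right)} = d \left(4 + 0\right) = d 4 = 4 d$)
$v = 6$ ($v = 2 \cdot 1 \cdot 3 = 2 \cdot 3 = 6$)
$D v m{\left(-4 \right)} = \left(-17\right) 6 \cdot 4 \left(-4\right) = \left(-102\right) \left(-16\right) = 1632$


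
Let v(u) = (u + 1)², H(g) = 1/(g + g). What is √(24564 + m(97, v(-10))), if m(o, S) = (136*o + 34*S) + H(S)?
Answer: √13125242/18 ≈ 201.27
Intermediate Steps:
H(g) = 1/(2*g)
v(u) = (1 + u)²
m(o, S) = 1/(2*S) + 34*S + 136*o (m(o, S) = (136*o + 34*S) + 1/(2*S) = (34*S + 136*o) + 1/(2*S) = 1/(2*S) + 34*S + 136*o)
√(24564 + m(97, v(-10))) = √(24564 + (1/(2*((1 - 10)²)) + 34*(1 - 10)² + 136*97)) = √(24564 + (1/(2*((-9)²)) + 34*(-9)² + 13192)) = √(24564 + ((½)/81 + 34*81 + 13192)) = √(24564 + ((½)*(1/81) + 2754 + 13192)) = √(24564 + (1/162 + 2754 + 13192)) = √(24564 + 2583253/162) = √(6562621/162) = √13125242/18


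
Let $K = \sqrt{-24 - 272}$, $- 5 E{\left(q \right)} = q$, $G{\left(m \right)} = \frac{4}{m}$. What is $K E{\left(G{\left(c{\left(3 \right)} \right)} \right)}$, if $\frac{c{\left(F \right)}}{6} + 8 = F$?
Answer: $\frac{4 i \sqrt{74}}{75} \approx 0.45879 i$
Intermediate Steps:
$c{\left(F \right)} = -48 + 6 F$
$E{\left(q \right)} = - \frac{q}{5}$
$K = 2 i \sqrt{74}$ ($K = \sqrt{-296} = 2 i \sqrt{74} \approx 17.205 i$)
$K E{\left(G{\left(c{\left(3 \right)} \right)} \right)} = 2 i \sqrt{74} \left(- \frac{4 \frac{1}{-48 + 6 \cdot 3}}{5}\right) = 2 i \sqrt{74} \left(- \frac{4 \frac{1}{-48 + 18}}{5}\right) = 2 i \sqrt{74} \left(- \frac{4 \frac{1}{-30}}{5}\right) = 2 i \sqrt{74} \left(- \frac{4 \left(- \frac{1}{30}\right)}{5}\right) = 2 i \sqrt{74} \left(\left(- \frac{1}{5}\right) \left(- \frac{2}{15}\right)\right) = 2 i \sqrt{74} \cdot \frac{2}{75} = \frac{4 i \sqrt{74}}{75}$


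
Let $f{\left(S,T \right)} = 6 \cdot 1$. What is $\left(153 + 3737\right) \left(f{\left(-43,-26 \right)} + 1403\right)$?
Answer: $5481010$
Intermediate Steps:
$f{\left(S,T \right)} = 6$
$\left(153 + 3737\right) \left(f{\left(-43,-26 \right)} + 1403\right) = \left(153 + 3737\right) \left(6 + 1403\right) = 3890 \cdot 1409 = 5481010$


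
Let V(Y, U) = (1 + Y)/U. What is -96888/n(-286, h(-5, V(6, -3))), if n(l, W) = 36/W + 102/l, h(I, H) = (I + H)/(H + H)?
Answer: -4618328/1075 ≈ -4296.1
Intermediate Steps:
V(Y, U) = (1 + Y)/U
h(I, H) = (H + I)/(2*H) (h(I, H) = (H + I)/((2*H)) = (H + I)*(1/(2*H)) = (H + I)/(2*H))
-96888/n(-286, h(-5, V(6, -3))) = -96888/(36/((((1 + 6)/(-3) - 5)/(2*(((1 + 6)/(-3)))))) + 102/(-286)) = -96888/(36/(((-1/3*7 - 5)/(2*((-1/3*7))))) + 102*(-1/286)) = -96888/(36/(((-7/3 - 5)/(2*(-7/3)))) - 51/143) = -96888/(36/(((1/2)*(-3/7)*(-22/3))) - 51/143) = -96888/(36/(11/7) - 51/143) = -96888/(36*(7/11) - 51/143) = -96888/(252/11 - 51/143) = -96888/3225/143 = -96888*143/3225 = -4618328/1075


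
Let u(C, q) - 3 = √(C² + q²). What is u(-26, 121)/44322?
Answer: 1/14774 + 17*√53/44322 ≈ 0.0028600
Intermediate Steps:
u(C, q) = 3 + √(C² + q²)
u(-26, 121)/44322 = (3 + √((-26)² + 121²))/44322 = (3 + √(676 + 14641))*(1/44322) = (3 + √15317)*(1/44322) = (3 + 17*√53)*(1/44322) = 1/14774 + 17*√53/44322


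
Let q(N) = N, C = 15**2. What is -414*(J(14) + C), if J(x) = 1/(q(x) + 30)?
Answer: -2049507/22 ≈ -93159.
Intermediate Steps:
C = 225
J(x) = 1/(30 + x) (J(x) = 1/(x + 30) = 1/(30 + x))
-414*(J(14) + C) = -414*(1/(30 + 14) + 225) = -414*(1/44 + 225) = -414*9901/44 = -2049507/22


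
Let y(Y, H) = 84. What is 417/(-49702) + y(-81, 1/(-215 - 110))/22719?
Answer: -1766285/376393246 ≈ -0.0046927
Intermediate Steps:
417/(-49702) + y(-81, 1/(-215 - 110))/22719 = 417/(-49702) + 84/22719 = 417*(-1/49702) + 84*(1/22719) = -417/49702 + 28/7573 = -1766285/376393246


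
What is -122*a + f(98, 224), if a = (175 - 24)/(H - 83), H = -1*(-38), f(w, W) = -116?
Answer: 13202/45 ≈ 293.38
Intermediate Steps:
H = 38
a = -151/45 (a = (175 - 24)/(38 - 83) = 151/(-45) = 151*(-1/45) = -151/45 ≈ -3.3556)
-122*a + f(98, 224) = -122*(-151/45) - 116 = 18422/45 - 116 = 13202/45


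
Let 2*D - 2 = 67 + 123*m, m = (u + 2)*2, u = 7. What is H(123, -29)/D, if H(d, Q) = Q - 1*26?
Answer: -110/2283 ≈ -0.048182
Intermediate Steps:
m = 18 (m = (7 + 2)*2 = 9*2 = 18)
H(d, Q) = -26 + Q (H(d, Q) = Q - 26 = -26 + Q)
D = 2283/2 (D = 1 + (67 + 123*18)/2 = 1 + (67 + 2214)/2 = 1 + (½)*2281 = 1 + 2281/2 = 2283/2 ≈ 1141.5)
H(123, -29)/D = (-26 - 29)/(2283/2) = -55*2/2283 = -110/2283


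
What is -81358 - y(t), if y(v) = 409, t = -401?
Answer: -81767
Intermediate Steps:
-81358 - y(t) = -81358 - 1*409 = -81358 - 409 = -81767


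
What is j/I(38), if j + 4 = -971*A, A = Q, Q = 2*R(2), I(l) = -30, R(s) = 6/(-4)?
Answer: -2909/30 ≈ -96.967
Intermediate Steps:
R(s) = -3/2 (R(s) = 6*(-¼) = -3/2)
Q = -3 (Q = 2*(-3/2) = -3)
A = -3
j = 2909 (j = -4 - 971*(-3) = -4 + 2913 = 2909)
j/I(38) = 2909/(-30) = 2909*(-1/30) = -2909/30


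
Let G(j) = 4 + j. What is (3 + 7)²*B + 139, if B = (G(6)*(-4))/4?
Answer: -861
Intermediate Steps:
B = -10 (B = ((4 + 6)*(-4))/4 = (10*(-4))*(¼) = -40*¼ = -10)
(3 + 7)²*B + 139 = (3 + 7)²*(-10) + 139 = 10²*(-10) + 139 = 100*(-10) + 139 = -1000 + 139 = -861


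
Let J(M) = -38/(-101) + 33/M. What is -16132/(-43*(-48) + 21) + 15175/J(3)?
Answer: 1059030569/798555 ≈ 1326.2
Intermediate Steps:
J(M) = 38/101 + 33/M (J(M) = -38*(-1/101) + 33/M = 38/101 + 33/M)
-16132/(-43*(-48) + 21) + 15175/J(3) = -16132/(-43*(-48) + 21) + 15175/(38/101 + 33/3) = -16132/(2064 + 21) + 15175/(38/101 + 33*(1/3)) = -16132/2085 + 15175/(38/101 + 11) = -16132*1/2085 + 15175/(1149/101) = -16132/2085 + 15175*(101/1149) = -16132/2085 + 1532675/1149 = 1059030569/798555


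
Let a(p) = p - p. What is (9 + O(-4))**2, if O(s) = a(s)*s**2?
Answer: 81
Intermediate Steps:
a(p) = 0
O(s) = 0 (O(s) = 0*s**2 = 0)
(9 + O(-4))**2 = (9 + 0)**2 = 9**2 = 81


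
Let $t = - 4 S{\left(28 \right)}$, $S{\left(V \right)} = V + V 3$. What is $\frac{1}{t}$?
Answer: $- \frac{1}{448} \approx -0.0022321$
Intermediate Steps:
$S{\left(V \right)} = 4 V$ ($S{\left(V \right)} = V + 3 V = 4 V$)
$t = -448$ ($t = - 4 \cdot 4 \cdot 28 = \left(-4\right) 112 = -448$)
$\frac{1}{t} = \frac{1}{-448} = - \frac{1}{448}$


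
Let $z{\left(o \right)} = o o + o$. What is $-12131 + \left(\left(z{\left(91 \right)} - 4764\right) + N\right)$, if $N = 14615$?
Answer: $6092$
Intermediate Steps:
$z{\left(o \right)} = o + o^{2}$ ($z{\left(o \right)} = o^{2} + o = o + o^{2}$)
$-12131 + \left(\left(z{\left(91 \right)} - 4764\right) + N\right) = -12131 + \left(\left(91 \left(1 + 91\right) - 4764\right) + 14615\right) = -12131 + \left(\left(91 \cdot 92 - 4764\right) + 14615\right) = -12131 + \left(\left(8372 - 4764\right) + 14615\right) = -12131 + \left(3608 + 14615\right) = -12131 + 18223 = 6092$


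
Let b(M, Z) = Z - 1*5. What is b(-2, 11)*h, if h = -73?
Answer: -438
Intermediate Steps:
b(M, Z) = -5 + Z (b(M, Z) = Z - 5 = -5 + Z)
b(-2, 11)*h = (-5 + 11)*(-73) = 6*(-73) = -438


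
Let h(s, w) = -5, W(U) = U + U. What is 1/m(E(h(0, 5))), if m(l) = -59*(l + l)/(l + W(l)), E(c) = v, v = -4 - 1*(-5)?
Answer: -3/118 ≈ -0.025424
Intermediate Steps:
W(U) = 2*U
v = 1 (v = -4 + 5 = 1)
E(c) = 1
m(l) = -118/3 (m(l) = -59*(l + l)/(l + 2*l) = -59/((3*l)/((2*l))) = -59/((3*l)*(1/(2*l))) = -59/3/2 = -59*⅔ = -118/3)
1/m(E(h(0, 5))) = 1/(-118/3) = -3/118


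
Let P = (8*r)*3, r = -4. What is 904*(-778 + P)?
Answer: -790096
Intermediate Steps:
P = -96 (P = (8*(-4))*3 = -32*3 = -96)
904*(-778 + P) = 904*(-778 - 96) = 904*(-874) = -790096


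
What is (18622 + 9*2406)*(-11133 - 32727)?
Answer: -1766505360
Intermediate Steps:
(18622 + 9*2406)*(-11133 - 32727) = (18622 + 21654)*(-43860) = 40276*(-43860) = -1766505360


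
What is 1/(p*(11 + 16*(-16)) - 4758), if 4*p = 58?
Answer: -2/16621 ≈ -0.00012033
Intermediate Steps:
p = 29/2 (p = (1/4)*58 = 29/2 ≈ 14.500)
1/(p*(11 + 16*(-16)) - 4758) = 1/(29*(11 + 16*(-16))/2 - 4758) = 1/(29*(11 - 256)/2 - 4758) = 1/((29/2)*(-245) - 4758) = 1/(-7105/2 - 4758) = 1/(-16621/2) = -2/16621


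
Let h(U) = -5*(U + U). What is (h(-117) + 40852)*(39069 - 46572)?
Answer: -315291066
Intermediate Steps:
h(U) = -10*U
(h(-117) + 40852)*(39069 - 46572) = (-10*(-117) + 40852)*(39069 - 46572) = (1170 + 40852)*(-7503) = 42022*(-7503) = -315291066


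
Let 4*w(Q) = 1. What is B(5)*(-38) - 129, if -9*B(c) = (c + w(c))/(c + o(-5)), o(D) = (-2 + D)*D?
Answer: -30827/240 ≈ -128.45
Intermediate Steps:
o(D) = D*(-2 + D)
w(Q) = ¼ (w(Q) = (¼)*1 = ¼)
B(c) = -(¼ + c)/(9*(35 + c)) (B(c) = -(c + ¼)/(9*(c - 5*(-2 - 5))) = -(¼ + c)/(9*(c - 5*(-7))) = -(¼ + c)/(9*(c + 35)) = -(¼ + c)/(9*(35 + c)))
B(5)*(-38) - 129 = ((-1 - 4*5)/(36*(35 + 5)))*(-38) - 129 = ((1/36)*(-1 - 20)/40)*(-38) - 129 = ((1/36)*(1/40)*(-21))*(-38) - 129 = -7/480*(-38) - 129 = 133/240 - 129 = -30827/240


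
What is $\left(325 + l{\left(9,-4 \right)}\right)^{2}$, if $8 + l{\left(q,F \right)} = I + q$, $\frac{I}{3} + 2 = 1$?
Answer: $104329$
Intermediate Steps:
$I = -3$ ($I = -6 + 3 \cdot 1 = -6 + 3 = -3$)
$l{\left(q,F \right)} = -11 + q$ ($l{\left(q,F \right)} = -8 + \left(-3 + q\right) = -11 + q$)
$\left(325 + l{\left(9,-4 \right)}\right)^{2} = \left(325 + \left(-11 + 9\right)\right)^{2} = \left(325 - 2\right)^{2} = 323^{2} = 104329$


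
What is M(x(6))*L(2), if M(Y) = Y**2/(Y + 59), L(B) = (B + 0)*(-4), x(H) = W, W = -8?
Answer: -512/51 ≈ -10.039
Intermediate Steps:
x(H) = -8
L(B) = -4*B (L(B) = B*(-4) = -4*B)
M(Y) = Y**2/(59 + Y)
M(x(6))*L(2) = ((-8)**2/(59 - 8))*(-4*2) = (64/51)*(-8) = -512/51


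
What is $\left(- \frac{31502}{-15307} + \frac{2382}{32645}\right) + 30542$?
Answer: $\frac{15262811076194}{499697015} \approx 30544.0$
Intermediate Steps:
$\left(- \frac{31502}{-15307} + \frac{2382}{32645}\right) + 30542 = \left(\left(-31502\right) \left(- \frac{1}{15307}\right) + 2382 \cdot \frac{1}{32645}\right) + 30542 = \left(\frac{31502}{15307} + \frac{2382}{32645}\right) + 30542 = \frac{1064844064}{499697015} + 30542 = \frac{15262811076194}{499697015}$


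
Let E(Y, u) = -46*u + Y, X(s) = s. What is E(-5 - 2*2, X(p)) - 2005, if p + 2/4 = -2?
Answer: -1899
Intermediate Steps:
p = -5/2 (p = -1/2 - 2 = -5/2 ≈ -2.5000)
E(Y, u) = Y - 46*u
E(-5 - 2*2, X(p)) - 2005 = ((-5 - 2*2) - 46*(-5/2)) - 2005 = ((-5 - 4) + 115) - 2005 = (-9 + 115) - 2005 = 106 - 2005 = -1899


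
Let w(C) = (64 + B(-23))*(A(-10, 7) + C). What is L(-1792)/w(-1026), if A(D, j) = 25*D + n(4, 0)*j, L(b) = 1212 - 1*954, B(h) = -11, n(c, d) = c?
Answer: -43/11024 ≈ -0.0039006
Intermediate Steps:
L(b) = 258 (L(b) = 1212 - 954 = 258)
A(D, j) = 4*j + 25*D (A(D, j) = 25*D + 4*j = 4*j + 25*D)
w(C) = -11766 + 53*C (w(C) = (64 - 11)*((4*7 + 25*(-10)) + C) = 53*((28 - 250) + C) = 53*(-222 + C) = -11766 + 53*C)
L(-1792)/w(-1026) = 258/(-11766 + 53*(-1026)) = 258/(-11766 - 54378) = 258/(-66144) = 258*(-1/66144) = -43/11024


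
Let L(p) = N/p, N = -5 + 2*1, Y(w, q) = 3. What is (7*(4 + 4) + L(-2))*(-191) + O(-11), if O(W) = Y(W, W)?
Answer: -21959/2 ≈ -10980.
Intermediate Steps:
O(W) = 3
N = -3 (N = -5 + 2 = -3)
L(p) = -3/p
(7*(4 + 4) + L(-2))*(-191) + O(-11) = (7*(4 + 4) - 3/(-2))*(-191) + 3 = (7*8 - 3*(-½))*(-191) + 3 = (56 + 3/2)*(-191) + 3 = (115/2)*(-191) + 3 = -21965/2 + 3 = -21959/2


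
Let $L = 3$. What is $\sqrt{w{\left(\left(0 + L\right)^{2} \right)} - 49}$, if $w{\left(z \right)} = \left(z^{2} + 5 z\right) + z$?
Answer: $\sqrt{86} \approx 9.2736$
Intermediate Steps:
$w{\left(z \right)} = z^{2} + 6 z$
$\sqrt{w{\left(\left(0 + L\right)^{2} \right)} - 49} = \sqrt{\left(0 + 3\right)^{2} \left(6 + \left(0 + 3\right)^{2}\right) - 49} = \sqrt{3^{2} \left(6 + 3^{2}\right) - 49} = \sqrt{9 \left(6 + 9\right) - 49} = \sqrt{9 \cdot 15 - 49} = \sqrt{135 - 49} = \sqrt{86}$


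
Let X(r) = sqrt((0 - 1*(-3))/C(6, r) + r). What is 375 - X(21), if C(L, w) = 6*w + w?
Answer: 375 - sqrt(1030)/7 ≈ 370.42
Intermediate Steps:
C(L, w) = 7*w
X(r) = sqrt(r + 3/(7*r)) (X(r) = sqrt((0 - 1*(-3))/((7*r)) + r) = sqrt((0 + 3)*(1/(7*r)) + r) = sqrt(3*(1/(7*r)) + r) = sqrt(3/(7*r) + r) = sqrt(r + 3/(7*r)))
375 - X(21) = 375 - sqrt(21/21 + 49*21)/7 = 375 - sqrt(21*(1/21) + 1029)/7 = 375 - sqrt(1 + 1029)/7 = 375 - sqrt(1030)/7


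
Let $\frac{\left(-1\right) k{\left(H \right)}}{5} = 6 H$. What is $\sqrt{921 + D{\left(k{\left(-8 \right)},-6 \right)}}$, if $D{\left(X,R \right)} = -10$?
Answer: $\sqrt{911} \approx 30.183$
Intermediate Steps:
$k{\left(H \right)} = - 30 H$ ($k{\left(H \right)} = - 5 \cdot 6 H = - 30 H$)
$\sqrt{921 + D{\left(k{\left(-8 \right)},-6 \right)}} = \sqrt{921 - 10} = \sqrt{911}$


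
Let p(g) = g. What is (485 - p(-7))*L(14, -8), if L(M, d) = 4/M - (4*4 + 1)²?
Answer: -994332/7 ≈ -1.4205e+5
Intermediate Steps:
L(M, d) = -289 + 4/M (L(M, d) = 4/M - (16 + 1)² = 4/M - 1*17² = 4/M - 1*289 = 4/M - 289 = -289 + 4/M)
(485 - p(-7))*L(14, -8) = (485 - 1*(-7))*(-289 + 4/14) = (485 + 7)*(-289 + 4*(1/14)) = 492*(-289 + 2/7) = 492*(-2021/7) = -994332/7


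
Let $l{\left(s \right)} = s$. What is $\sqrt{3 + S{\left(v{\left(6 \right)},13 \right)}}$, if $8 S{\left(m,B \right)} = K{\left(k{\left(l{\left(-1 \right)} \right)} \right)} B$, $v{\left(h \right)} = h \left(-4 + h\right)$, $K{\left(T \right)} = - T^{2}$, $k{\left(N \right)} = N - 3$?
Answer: $i \sqrt{23} \approx 4.7958 i$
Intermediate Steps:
$k{\left(N \right)} = -3 + N$ ($k{\left(N \right)} = N - 3 = -3 + N$)
$S{\left(m,B \right)} = - 2 B$ ($S{\left(m,B \right)} = \frac{- \left(-3 - 1\right)^{2} B}{8} = \frac{- \left(-4\right)^{2} B}{8} = \frac{\left(-1\right) 16 B}{8} = \frac{\left(-16\right) B}{8} = - 2 B$)
$\sqrt{3 + S{\left(v{\left(6 \right)},13 \right)}} = \sqrt{3 - 26} = \sqrt{-23} = i \sqrt{23}$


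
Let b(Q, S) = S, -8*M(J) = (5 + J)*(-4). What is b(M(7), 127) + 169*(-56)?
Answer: -9337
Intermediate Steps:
M(J) = 5/2 + J/2 (M(J) = -(5 + J)*(-4)/8 = -(-20 - 4*J)/8 = 5/2 + J/2)
b(M(7), 127) + 169*(-56) = 127 + 169*(-56) = 127 - 9464 = -9337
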